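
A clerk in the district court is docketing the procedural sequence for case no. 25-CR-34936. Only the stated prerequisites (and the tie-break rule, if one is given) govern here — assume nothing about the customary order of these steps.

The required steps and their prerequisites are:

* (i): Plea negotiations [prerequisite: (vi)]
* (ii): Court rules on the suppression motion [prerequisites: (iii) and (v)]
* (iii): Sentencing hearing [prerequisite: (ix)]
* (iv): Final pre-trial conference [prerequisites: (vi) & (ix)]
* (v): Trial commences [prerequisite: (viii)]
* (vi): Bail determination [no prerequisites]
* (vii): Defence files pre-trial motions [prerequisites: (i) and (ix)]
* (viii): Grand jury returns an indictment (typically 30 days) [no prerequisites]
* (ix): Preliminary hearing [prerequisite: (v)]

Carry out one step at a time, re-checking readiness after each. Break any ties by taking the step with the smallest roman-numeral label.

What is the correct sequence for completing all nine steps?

(vi) (i) (viii) (v) (ix) (iii) (ii) (iv) (vii)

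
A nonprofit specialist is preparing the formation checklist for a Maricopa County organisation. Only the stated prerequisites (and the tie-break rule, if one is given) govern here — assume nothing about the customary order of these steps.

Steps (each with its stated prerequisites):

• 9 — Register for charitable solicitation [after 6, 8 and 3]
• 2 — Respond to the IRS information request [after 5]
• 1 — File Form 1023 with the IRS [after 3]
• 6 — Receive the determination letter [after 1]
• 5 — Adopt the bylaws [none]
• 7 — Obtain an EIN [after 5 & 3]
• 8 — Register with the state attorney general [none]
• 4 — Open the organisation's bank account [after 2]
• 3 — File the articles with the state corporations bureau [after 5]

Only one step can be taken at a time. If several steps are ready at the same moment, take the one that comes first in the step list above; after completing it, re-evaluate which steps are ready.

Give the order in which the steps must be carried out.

5 2 8 4 3 1 6 9 7

5 and 8 have no prerequisites; 5 is listed earlier, so 5 is first.
2 and 3 now also ready, so the ready set is {2, 8, 3}; 2 is listed earlier → 2.
4 now also ready, so the ready set is {8, 4, 3}; 8 is listed earlier → 8.
Ready: 4 and 3. 4 is listed earlier → 4.
That leaves 3 as the only ready step → 3.
Ready: 1 and 7. 1 is listed earlier → 1.
6 now also ready, so the ready set is {6, 7}; 6 is listed earlier → 6.
Now 9 and 7 have their prerequisites met. 9 is listed earlier, so 9 next.
7 needed 5 and 3, now all done → 7.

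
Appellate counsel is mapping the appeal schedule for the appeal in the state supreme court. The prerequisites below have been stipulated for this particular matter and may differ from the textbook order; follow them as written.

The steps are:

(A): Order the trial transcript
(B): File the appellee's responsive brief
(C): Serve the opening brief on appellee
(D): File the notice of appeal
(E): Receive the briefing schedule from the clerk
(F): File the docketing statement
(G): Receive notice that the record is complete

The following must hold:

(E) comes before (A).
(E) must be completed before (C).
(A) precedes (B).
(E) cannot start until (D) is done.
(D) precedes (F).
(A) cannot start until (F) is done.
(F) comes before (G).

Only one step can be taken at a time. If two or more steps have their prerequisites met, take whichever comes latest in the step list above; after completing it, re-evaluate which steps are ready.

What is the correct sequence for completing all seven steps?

(D) → (F) → (G) → (E) → (C) → (A) → (B)

(D) has no prerequisites → (D) first.
(F) and (E) are both available; (F) is listed later → (F).
Now (G) and (E) have their prerequisites met. (G) is listed later, so (G) next.
(E) is the only step now ready → (E).
Now (C) and (A) have their prerequisites met. (C) is listed later, so (C) next.
Next only (A) has its prerequisites met → (A).
That leaves (B) as the only ready step → (B).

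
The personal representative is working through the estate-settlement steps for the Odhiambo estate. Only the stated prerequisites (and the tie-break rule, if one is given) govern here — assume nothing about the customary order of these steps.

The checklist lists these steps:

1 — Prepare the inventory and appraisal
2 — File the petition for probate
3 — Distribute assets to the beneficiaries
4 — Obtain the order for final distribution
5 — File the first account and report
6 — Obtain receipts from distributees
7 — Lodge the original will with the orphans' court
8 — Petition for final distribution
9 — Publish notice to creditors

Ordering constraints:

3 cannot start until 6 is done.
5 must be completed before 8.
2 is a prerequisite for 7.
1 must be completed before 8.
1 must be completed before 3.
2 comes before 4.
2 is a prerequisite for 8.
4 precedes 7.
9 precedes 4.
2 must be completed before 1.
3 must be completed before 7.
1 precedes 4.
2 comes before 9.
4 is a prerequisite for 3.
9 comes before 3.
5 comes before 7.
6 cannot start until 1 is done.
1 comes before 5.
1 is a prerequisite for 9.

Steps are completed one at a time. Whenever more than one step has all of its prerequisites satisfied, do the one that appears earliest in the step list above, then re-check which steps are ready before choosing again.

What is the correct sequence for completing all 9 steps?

2 1 5 6 8 9 4 3 7

2 is the only step with nothing outstanding, so it goes first.
1 is the only step now ready → 1.
Now 5, 6 and 9 have their prerequisites met. 5 is listed earlier, so 5 next.
Now 6, 8 and 9 have their prerequisites met. 6 is listed earlier, so 6 next.
Now 8 and 9 have their prerequisites met. 8 is listed earlier, so 8 next.
9 needed 1 and 2, now all done → 9.
Next only 4 has its prerequisites met → 4.
3 needed 1, 4, 6 and 9, now all done → 3.
7 needed 2, 3, 4 and 5, now all done → 7.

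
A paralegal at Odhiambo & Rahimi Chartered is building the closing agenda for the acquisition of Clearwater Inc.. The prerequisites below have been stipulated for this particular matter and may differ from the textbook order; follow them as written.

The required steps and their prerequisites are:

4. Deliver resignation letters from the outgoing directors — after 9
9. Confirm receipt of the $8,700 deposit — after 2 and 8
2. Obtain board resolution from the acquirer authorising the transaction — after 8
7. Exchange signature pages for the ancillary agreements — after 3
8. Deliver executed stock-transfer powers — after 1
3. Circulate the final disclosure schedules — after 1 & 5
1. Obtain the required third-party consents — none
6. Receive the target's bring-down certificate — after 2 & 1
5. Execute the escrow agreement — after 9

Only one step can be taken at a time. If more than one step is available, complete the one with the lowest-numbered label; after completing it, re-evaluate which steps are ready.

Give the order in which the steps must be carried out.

1 is the only step with nothing outstanding, so it goes first.
8 needed 1, now all done → 8.
2 needed 8, now all done → 2.
Now 6 and 9 have their prerequisites met. 6 has the earlier label, so 6 next.
9 needed 2 and 8, now all done → 9.
4 and 5 are both available; 4 has the earlier label → 4.
Next only 5 has its prerequisites met → 5.
That leaves 3 as the only ready step → 3.
7 needed 3, now all done → 7.

1, 8, 2, 6, 9, 4, 5, 3, 7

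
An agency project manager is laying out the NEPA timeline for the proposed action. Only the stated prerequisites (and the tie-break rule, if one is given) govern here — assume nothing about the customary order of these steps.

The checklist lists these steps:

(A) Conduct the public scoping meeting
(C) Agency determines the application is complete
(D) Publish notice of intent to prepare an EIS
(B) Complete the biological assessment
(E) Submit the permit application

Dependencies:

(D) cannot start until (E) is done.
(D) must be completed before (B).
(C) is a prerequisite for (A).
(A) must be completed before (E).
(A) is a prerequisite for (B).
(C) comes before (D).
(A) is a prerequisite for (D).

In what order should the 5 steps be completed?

(C), (A), (E), (D), (B)

(C) is the only step with nothing outstanding, so it goes first.
(A) needed (C), now all done → (A).
(E) needed (A), now all done → (E).
That leaves (D) as the only ready step → (D).
(B) needed (A) and (D), now all done → (B).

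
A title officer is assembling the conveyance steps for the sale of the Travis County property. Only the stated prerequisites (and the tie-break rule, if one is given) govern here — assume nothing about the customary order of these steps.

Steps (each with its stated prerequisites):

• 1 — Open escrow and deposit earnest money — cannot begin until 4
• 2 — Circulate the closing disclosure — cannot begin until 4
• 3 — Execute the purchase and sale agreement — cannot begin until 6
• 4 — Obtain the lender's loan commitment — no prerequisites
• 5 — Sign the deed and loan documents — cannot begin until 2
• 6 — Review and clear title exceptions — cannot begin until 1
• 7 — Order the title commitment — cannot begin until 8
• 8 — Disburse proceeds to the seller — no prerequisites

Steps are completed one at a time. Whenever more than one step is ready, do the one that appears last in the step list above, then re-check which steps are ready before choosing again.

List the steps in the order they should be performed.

8 and 4 have no prerequisites; 8 is listed later, so 8 is first.
7 now also ready, so the ready set is {7, 4}; 7 is listed later → 7.
Next only 4 has its prerequisites met → 4.
Ready: 2 and 1. 2 is listed later → 2.
Ready: 5 and 1. 5 is listed later → 5.
Next only 1 has its prerequisites met → 1.
6 needed 1, now all done → 6.
3 needed 6, now all done → 3.

8 → 7 → 4 → 2 → 5 → 1 → 6 → 3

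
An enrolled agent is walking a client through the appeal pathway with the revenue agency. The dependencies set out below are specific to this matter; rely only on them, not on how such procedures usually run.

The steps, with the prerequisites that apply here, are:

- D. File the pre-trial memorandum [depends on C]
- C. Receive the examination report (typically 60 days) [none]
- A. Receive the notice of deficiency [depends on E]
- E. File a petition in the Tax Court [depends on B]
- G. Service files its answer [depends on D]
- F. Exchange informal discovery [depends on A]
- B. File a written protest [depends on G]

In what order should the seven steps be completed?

C → D → G → B → E → A → F

C has no prerequisites → C first.
D needed C, now all done → D.
G needed D, now all done → G.
That leaves B as the only ready step → B.
Next only E has its prerequisites met → E.
A needed E, now all done → A.
Next only F has its prerequisites met → F.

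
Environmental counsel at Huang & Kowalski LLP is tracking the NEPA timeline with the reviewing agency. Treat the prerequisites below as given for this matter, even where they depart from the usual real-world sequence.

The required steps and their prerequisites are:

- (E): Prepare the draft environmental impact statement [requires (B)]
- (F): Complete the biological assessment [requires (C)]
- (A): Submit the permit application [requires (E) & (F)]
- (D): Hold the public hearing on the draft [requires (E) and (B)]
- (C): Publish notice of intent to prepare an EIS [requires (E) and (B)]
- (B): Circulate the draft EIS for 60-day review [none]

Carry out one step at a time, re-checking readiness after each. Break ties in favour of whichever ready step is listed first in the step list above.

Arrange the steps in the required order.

(B), (E), (D), (C), (F), (A)

(B) has no prerequisites → (B) first.
(E) is the only step now ready → (E).
Now (D) and (C) have their prerequisites met. (D) is listed earlier, so (D) next.
That leaves (C) as the only ready step → (C).
(F) is the only step now ready → (F).
(A) is the only step now ready → (A).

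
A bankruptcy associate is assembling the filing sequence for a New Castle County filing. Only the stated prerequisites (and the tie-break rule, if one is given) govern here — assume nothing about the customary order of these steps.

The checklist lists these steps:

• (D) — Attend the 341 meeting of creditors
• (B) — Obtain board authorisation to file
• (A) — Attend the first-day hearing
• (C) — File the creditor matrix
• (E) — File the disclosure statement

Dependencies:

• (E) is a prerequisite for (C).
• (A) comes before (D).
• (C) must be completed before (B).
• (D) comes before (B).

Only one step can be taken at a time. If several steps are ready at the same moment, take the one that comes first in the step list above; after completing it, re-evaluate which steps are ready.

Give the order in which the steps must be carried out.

(A), (D), (E), (C), (B)

Nothing is required for (A) and (E). (A) is listed earlier → (A) first.
(D) now also ready, so the ready set is {(D), (E)}; (D) is listed earlier → (D).
That leaves (E) as the only ready step → (E).
(C) is the only step now ready → (C).
That leaves (B) as the only ready step → (B).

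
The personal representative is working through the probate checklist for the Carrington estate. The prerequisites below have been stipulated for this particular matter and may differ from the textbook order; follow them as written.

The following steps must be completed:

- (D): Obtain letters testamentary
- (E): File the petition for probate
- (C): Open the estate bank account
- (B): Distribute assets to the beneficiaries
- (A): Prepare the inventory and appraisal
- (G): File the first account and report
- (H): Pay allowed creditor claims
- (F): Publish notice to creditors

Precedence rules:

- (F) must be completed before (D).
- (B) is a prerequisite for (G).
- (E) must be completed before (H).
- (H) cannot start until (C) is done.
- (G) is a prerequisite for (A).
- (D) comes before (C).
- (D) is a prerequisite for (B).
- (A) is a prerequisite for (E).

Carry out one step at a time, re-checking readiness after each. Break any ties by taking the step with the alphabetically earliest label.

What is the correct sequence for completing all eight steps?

(F) has no prerequisites → (F) first.
That leaves (D) as the only ready step → (D).
Ready: (B) and (C). (B) has the earlier label → (B).
(C) and (G) are both available; (C) has the earlier label → (C).
(G) needed (B), now all done → (G).
That leaves (A) as the only ready step → (A).
Next only (E) has its prerequisites met → (E).
(H) is the only step now ready → (H).

(F), (D), (B), (C), (G), (A), (E), (H)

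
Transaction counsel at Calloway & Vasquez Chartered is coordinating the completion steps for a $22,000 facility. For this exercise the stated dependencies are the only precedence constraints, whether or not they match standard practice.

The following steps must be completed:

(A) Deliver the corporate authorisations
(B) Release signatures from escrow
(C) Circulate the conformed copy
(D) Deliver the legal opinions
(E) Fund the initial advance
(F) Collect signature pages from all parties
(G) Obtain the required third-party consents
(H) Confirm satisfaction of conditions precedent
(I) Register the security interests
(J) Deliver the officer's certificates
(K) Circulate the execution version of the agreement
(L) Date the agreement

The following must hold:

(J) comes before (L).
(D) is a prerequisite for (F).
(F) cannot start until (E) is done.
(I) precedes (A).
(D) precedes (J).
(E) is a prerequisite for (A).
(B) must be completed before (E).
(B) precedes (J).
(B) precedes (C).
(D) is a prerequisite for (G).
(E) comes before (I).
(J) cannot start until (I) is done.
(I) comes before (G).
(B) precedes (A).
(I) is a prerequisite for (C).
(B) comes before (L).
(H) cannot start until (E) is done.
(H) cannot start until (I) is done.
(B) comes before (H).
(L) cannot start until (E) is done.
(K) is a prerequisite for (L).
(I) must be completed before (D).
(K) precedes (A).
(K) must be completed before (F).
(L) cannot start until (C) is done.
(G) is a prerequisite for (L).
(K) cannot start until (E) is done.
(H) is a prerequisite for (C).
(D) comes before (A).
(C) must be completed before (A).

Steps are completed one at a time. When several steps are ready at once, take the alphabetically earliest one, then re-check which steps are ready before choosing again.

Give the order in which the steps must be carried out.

(B) (E) (I) (D) (G) (H) (C) (J) (K) (A) (F) (L)

(B) has no prerequisites → (B) first.
(E) is the only step now ready → (E).
Ready: (I) and (K). (I) has the earlier label → (I).
Ready: (D), (H) and (K). (D) has the earlier label → (D).
(G) and (J) now also ready, so the ready set is {(G), (H), (J), (K)}; (G) has the earlier label → (G).
(H), (J) and (K) are all available; (H) has the earlier label → (H).
Now (C), (J) and (K) have their prerequisites met. (C) has the earlier label, so (C) next.
(J) and (K) are both available; (J) has the earlier label → (J).
Next only (K) has its prerequisites met → (K).
Ready: (A), (F) and (L). (A) has the earlier label → (A).
(F) and (L) are both available; (F) has the earlier label → (F).
(L) is the only step now ready → (L).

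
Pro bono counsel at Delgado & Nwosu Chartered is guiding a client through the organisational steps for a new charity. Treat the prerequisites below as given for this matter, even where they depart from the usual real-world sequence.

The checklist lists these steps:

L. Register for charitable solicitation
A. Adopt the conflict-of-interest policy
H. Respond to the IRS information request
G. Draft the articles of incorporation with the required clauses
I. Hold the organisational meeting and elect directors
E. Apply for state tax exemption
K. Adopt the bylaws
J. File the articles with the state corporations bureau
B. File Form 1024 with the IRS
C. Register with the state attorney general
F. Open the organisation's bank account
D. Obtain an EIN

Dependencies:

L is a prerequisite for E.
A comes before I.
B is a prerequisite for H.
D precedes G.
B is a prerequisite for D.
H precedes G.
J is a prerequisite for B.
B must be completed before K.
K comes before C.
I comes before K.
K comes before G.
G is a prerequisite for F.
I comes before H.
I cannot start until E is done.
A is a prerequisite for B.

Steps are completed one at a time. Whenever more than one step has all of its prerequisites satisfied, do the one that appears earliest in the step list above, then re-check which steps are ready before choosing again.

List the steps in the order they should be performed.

L A E I J B H K C D G F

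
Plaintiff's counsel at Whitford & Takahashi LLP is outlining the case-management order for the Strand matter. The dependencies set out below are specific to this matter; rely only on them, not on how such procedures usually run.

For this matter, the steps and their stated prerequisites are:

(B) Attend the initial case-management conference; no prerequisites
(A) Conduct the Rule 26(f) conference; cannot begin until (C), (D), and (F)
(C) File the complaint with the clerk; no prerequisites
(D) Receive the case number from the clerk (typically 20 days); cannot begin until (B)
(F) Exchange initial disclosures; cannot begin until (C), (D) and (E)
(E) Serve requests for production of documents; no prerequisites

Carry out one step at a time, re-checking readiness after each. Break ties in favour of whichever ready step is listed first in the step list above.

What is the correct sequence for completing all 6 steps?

(B), (C) and (E) have no prerequisites; (B) is listed earlier, so (B) is first.
(D) now also ready, so the ready set is {(C), (D), (E)}; (C) is listed earlier → (C).
Now (D) and (E) have their prerequisites met. (D) is listed earlier, so (D) next.
That leaves (E) as the only ready step → (E).
Next only (F) has its prerequisites met → (F).
(A) needed (C), (D) and (F), now all done → (A).

(B), (C), (D), (E), (F), (A)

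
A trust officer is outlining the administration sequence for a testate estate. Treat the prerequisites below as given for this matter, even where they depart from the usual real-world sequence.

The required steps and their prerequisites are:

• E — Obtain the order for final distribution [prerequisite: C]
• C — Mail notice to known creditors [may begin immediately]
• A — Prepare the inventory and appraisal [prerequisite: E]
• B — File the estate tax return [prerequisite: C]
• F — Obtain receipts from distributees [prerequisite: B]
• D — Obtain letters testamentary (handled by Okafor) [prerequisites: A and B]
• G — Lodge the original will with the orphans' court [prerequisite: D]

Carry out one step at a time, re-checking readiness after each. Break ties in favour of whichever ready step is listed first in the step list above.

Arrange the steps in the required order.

Only C has no prerequisites, so it is first.
Ready: E and B. E is listed earlier → E.
A now also ready, so the ready set is {A, B}; A is listed earlier → A.
That leaves B as the only ready step → B.
Ready: F and D. F is listed earlier → F.
D is the only step now ready → D.
G needed D, now all done → G.

C → E → A → B → F → D → G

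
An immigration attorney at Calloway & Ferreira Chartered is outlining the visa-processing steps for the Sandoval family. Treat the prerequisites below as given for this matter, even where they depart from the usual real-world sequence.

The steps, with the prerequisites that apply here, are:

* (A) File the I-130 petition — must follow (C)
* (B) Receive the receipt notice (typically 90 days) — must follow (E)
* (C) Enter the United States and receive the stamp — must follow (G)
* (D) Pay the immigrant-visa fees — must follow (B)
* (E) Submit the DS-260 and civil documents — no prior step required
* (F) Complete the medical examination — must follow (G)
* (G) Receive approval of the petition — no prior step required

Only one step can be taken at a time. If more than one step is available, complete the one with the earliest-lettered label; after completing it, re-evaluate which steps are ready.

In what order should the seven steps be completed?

(E) and (G) have no prerequisites; (E) has the earlier label, so (E) is first.
(B) now also ready, so the ready set is {(B), (G)}; (B) has the earlier label → (B).
(D) and (G) are both available; (D) has the earlier label → (D).
(G) is the only step now ready → (G).
Now (C) and (F) have their prerequisites met. (C) has the earlier label, so (C) next.
(A) now also ready, so the ready set is {(A), (F)}; (A) has the earlier label → (A).
That leaves (F) as the only ready step → (F).

(E), (B), (D), (G), (C), (A), (F)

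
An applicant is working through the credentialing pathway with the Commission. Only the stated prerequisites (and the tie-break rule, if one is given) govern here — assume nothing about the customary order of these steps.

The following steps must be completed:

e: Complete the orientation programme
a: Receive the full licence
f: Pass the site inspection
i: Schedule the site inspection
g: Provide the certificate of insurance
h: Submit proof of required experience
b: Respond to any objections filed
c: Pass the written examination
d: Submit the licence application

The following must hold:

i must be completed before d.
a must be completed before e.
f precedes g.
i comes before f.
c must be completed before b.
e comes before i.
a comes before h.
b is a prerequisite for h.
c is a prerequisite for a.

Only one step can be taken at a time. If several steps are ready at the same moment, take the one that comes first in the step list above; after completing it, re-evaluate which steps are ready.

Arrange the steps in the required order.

c → a → e → i → f → g → b → h → d

Only c has no prerequisites, so it is first.
a and b are both available; a is listed earlier → a.
e now also ready, so the ready set is {e, b}; e is listed earlier → e.
i now also ready, so the ready set is {i, b}; i is listed earlier → i.
f, b and d are all available; f is listed earlier → f.
Ready: g, b and d. g is listed earlier → g.
Ready: b and d. b is listed earlier → b.
h and d are both available; h is listed earlier → h.
d is the only step now ready → d.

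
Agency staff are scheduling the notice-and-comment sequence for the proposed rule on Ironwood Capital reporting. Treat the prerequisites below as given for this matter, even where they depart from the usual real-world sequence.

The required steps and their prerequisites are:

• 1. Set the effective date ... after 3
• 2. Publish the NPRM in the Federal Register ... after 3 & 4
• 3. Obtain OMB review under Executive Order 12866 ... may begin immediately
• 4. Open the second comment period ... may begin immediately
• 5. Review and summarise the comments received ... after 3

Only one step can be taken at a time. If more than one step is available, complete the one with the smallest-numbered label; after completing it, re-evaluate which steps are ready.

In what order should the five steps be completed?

3 1 4 2 5

3 and 4 have no prerequisites; 3 has the earlier label, so 3 is first.
Now 1, 4 and 5 have their prerequisites met. 1 has the earlier label, so 1 next.
Ready: 4 and 5. 4 has the earlier label → 4.
2 now also ready, so the ready set is {2, 5}; 2 has the earlier label → 2.
5 needed 3, now all done → 5.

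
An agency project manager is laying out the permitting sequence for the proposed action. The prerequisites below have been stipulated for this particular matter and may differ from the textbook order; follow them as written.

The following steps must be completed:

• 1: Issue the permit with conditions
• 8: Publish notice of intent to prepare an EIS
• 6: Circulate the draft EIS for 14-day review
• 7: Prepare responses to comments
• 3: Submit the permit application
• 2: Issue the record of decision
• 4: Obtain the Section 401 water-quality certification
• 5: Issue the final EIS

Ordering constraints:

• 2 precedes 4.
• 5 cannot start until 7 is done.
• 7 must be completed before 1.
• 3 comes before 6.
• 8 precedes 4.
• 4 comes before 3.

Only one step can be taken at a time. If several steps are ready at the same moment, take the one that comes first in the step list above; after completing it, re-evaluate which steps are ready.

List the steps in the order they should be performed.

8 7 1 2 4 3 6 5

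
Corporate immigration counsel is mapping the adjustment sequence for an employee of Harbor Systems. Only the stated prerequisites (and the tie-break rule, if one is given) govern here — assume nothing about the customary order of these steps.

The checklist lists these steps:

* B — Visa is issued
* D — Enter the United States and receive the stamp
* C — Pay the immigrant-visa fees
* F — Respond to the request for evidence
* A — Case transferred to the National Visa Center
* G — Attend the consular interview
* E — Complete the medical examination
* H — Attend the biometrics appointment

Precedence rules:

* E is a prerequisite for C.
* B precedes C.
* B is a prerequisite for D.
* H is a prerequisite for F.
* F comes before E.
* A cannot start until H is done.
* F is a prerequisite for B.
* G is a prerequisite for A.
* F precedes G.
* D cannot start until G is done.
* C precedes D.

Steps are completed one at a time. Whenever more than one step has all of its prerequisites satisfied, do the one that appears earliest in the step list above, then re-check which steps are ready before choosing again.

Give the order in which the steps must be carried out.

H, F, B, G, A, E, C, D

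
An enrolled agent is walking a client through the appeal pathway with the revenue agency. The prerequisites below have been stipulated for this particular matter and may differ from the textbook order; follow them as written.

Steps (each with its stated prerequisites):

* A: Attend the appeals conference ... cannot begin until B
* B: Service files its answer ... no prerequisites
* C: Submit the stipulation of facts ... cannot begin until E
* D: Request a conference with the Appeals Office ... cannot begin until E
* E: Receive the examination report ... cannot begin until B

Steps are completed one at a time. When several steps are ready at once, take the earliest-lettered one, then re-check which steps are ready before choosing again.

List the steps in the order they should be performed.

Only B has no prerequisites, so it is first.
Ready: A and E. A has the earlier label → A.
E needed B, now all done → E.
Ready: C and D. C has the earlier label → C.
Next only D has its prerequisites met → D.

B → A → E → C → D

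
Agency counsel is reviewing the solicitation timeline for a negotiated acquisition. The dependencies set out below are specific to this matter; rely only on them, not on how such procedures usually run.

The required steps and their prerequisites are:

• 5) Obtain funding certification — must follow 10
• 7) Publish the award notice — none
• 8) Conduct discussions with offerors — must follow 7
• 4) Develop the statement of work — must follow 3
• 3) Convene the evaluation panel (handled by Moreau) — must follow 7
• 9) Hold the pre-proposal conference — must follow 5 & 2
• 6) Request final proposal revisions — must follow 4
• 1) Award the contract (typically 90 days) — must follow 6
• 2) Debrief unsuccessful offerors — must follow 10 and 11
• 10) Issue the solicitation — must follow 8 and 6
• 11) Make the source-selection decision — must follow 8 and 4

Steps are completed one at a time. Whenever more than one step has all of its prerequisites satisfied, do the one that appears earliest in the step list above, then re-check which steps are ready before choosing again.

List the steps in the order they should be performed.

7, 8, 3, 4, 6, 1, 10, 5, 11, 2, 9

7 has no prerequisites → 7 first.
Now 8 and 3 have their prerequisites met. 8 is listed earlier, so 8 next.
That leaves 3 as the only ready step → 3.
Next only 4 has its prerequisites met → 4.
Ready: 6 and 11. 6 is listed earlier → 6.
1 and 10 now also ready, so the ready set is {1, 10, 11}; 1 is listed earlier → 1.
10 and 11 are both available; 10 is listed earlier → 10.
5 now also ready, so the ready set is {5, 11}; 5 is listed earlier → 5.
11 needed 8 and 4, now all done → 11.
Next only 2 has its prerequisites met → 2.
That leaves 9 as the only ready step → 9.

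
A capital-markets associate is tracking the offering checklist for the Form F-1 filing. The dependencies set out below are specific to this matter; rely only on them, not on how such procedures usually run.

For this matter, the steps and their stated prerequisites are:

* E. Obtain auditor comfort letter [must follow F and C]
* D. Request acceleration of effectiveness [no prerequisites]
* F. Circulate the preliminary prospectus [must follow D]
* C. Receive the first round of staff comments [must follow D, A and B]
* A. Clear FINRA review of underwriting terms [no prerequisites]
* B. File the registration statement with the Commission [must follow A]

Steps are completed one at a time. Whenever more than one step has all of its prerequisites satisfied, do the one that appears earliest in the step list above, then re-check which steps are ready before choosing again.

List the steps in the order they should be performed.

Nothing is required for D and A. D is listed earlier → D first.
F now also ready, so the ready set is {F, A}; F is listed earlier → F.
A is the only step now ready → A.
B needed A, now all done → B.
Next only C has its prerequisites met → C.
E needed F and C, now all done → E.

D → F → A → B → C → E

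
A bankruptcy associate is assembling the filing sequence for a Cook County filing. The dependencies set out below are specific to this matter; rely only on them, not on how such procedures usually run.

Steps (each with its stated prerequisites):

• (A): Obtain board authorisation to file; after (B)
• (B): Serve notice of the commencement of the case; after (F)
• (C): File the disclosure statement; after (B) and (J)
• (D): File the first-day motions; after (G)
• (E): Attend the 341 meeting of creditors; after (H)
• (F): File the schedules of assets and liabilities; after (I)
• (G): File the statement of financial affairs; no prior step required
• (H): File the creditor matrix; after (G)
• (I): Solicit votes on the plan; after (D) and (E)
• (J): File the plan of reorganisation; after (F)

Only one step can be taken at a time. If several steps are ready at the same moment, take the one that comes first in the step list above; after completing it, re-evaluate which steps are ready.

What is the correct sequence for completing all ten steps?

(G), (D), (H), (E), (I), (F), (B), (A), (J), (C)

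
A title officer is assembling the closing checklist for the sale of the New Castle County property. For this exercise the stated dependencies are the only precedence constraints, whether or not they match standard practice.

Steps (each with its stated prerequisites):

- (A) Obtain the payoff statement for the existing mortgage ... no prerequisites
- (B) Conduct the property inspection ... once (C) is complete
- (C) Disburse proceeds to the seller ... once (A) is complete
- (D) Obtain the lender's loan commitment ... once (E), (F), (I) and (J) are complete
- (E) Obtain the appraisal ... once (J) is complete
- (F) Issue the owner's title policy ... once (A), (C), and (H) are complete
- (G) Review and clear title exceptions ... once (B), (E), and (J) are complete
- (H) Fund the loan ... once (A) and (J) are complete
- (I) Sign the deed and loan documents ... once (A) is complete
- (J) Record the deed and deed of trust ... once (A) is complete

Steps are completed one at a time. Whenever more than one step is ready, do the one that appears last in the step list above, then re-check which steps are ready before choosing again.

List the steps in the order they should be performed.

(A) is the only step with nothing outstanding, so it goes first.
Now (J), (I) and (C) have their prerequisites met. (J) is listed later, so (J) next.
(H) and (E) now also ready, so the ready set is {(I), (H), (E), (C)}; (I) is listed later → (I).
(H), (E) and (C) are all available; (H) is listed later → (H).
(E) and (C) are both available; (E) is listed later → (E).
Next only (C) has its prerequisites met → (C).
Now (F) and (B) have their prerequisites met. (F) is listed later, so (F) next.
Now (D) and (B) have their prerequisites met. (D) is listed later, so (D) next.
(B) needed (C), now all done → (B).
That leaves (G) as the only ready step → (G).

(A), (J), (I), (H), (E), (C), (F), (D), (B), (G)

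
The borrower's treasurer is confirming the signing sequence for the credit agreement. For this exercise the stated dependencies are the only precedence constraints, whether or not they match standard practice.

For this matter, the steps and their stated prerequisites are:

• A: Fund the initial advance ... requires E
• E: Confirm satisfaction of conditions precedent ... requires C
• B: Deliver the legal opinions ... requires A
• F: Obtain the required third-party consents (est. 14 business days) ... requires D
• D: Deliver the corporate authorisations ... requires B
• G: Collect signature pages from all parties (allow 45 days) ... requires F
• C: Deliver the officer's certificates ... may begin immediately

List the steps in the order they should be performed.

Only C has no prerequisites, so it is first.
Next only E has its prerequisites met → E.
A needed E, now all done → A.
That leaves B as the only ready step → B.
D is the only step now ready → D.
F needed D, now all done → F.
G needed F, now all done → G.

C, E, A, B, D, F, G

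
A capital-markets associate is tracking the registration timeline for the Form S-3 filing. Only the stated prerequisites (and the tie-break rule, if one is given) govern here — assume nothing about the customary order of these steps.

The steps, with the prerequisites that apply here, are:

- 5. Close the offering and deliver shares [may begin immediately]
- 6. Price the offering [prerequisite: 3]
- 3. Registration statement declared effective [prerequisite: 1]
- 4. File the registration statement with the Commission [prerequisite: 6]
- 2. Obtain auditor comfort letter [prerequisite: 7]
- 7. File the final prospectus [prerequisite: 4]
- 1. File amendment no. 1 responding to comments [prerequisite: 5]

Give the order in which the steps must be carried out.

5 has no prerequisites → 5 first.
1 is the only step now ready → 1.
Next only 3 has its prerequisites met → 3.
6 needed 3, now all done → 6.
4 needed 6, now all done → 4.
Next only 7 has its prerequisites met → 7.
2 needed 7, now all done → 2.

5 → 1 → 3 → 6 → 4 → 7 → 2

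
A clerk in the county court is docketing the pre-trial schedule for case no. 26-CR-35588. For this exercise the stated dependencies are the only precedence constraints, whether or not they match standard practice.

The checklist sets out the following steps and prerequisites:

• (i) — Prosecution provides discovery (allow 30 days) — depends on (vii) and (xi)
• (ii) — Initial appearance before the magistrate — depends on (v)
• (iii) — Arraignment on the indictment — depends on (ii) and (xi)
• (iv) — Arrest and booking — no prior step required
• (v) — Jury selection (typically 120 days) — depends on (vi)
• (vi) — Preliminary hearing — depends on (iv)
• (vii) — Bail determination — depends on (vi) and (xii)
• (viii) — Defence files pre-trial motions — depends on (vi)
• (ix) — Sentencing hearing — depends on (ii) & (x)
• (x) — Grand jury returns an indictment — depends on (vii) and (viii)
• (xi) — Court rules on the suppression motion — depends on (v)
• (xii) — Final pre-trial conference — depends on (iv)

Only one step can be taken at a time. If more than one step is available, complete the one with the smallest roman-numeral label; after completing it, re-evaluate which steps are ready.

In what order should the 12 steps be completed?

Only (iv) has no prerequisites, so it is first.
Ready: (vi) and (xii). (vi) has the earlier label → (vi).
(v) and (viii) now also ready, so the ready set is {(v), (viii), (xii)}; (v) has the earlier label → (v).
(ii) and (xi) now also ready, so the ready set is {(ii), (viii), (xi), (xii)}; (ii) has the earlier label → (ii).
(viii), (xi) and (xii) are all available; (viii) has the earlier label → (viii).
Ready: (xi) and (xii). (xi) has the earlier label → (xi).
(iii) and (xii) are both available; (iii) has the earlier label → (iii).
(xii) needed (iv), now all done → (xii).
That leaves (vii) as the only ready step → (vii).
(i) and (x) are both available; (i) has the earlier label → (i).
That leaves (x) as the only ready step → (x).
Next only (ix) has its prerequisites met → (ix).

(iv), (vi), (v), (ii), (viii), (xi), (iii), (xii), (vii), (i), (x), (ix)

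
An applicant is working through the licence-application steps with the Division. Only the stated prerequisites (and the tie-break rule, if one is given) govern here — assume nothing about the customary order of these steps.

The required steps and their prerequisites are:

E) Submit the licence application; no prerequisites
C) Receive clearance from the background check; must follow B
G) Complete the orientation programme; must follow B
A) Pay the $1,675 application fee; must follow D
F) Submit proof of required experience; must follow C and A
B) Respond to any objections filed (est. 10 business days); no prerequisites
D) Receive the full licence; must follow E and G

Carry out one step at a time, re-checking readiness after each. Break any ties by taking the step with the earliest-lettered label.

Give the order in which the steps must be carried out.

B → C → E → G → D → A → F

B and E have no prerequisites; B has the earlier label, so B is first.
C and G now also ready, so the ready set is {C, E, G}; C has the earlier label → C.
Now E and G have their prerequisites met. E has the earlier label, so E next.
G needed B, now all done → G.
That leaves D as the only ready step → D.
A is the only step now ready → A.
F needed A and C, now all done → F.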